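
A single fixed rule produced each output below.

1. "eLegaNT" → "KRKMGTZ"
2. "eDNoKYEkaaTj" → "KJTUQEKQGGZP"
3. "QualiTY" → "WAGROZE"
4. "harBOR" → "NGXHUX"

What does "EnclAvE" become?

KTIRGBK

The transformation: shift every letter 6 places forward in the alphabet (wrapping around), then convert every letter to uppercase.
For "EnclAvE", step one produces "KtirGbK"; step two turns that into "KTIRGBK".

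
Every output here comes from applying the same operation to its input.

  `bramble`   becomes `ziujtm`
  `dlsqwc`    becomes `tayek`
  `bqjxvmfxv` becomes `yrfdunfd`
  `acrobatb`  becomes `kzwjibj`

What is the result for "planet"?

Rule — delete the first character, then shift every letter 8 places forward in the alphabet (wrapping around).
Applying both steps to "planet": "lanet", then "tivmb".

tivmb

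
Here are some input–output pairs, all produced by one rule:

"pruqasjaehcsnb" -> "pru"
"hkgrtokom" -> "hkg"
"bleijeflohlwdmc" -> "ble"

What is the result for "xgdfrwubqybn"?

The transformation: keep only the first 3 characters.
Doing the same to "xgdfrwubqybn": "xgd".

xgd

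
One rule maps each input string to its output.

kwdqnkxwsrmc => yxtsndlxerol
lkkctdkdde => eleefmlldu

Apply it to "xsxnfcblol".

Rule — swap the front and back halves of the string, then shift every letter 1 place forward in the alphabet (wrapping around).
On "xsxnfcblol": the first step gives "cblolxsxnf", and the second then gives "dcmpmytyog".

dcmpmytyog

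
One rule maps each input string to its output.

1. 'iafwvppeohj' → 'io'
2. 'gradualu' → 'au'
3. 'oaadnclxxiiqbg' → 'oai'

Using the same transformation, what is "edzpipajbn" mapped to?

eia

In each case the input is transformed by: keep every other character starting from the first (positions 1st, 3rd, 5th, ...), then keep only the vowels.
"edzpipajbn" → "eziab" → "eia".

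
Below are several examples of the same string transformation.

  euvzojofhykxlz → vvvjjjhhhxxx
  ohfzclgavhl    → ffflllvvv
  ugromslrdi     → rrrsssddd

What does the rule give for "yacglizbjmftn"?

ccciiijjjttt

The pattern: keep one character in every 3, starting at position 3 (positions 3rd, 6th, 9th, ...), then repeat every character 3 times.
On "yacglizbjmftn" that produces "ccciiijjjttt".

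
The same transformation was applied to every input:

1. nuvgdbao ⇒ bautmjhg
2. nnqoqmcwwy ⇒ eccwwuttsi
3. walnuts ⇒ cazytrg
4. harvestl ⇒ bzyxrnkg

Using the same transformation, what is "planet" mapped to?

zvtrkg

Looking at the pairs, the operation is to sort the characters into reverse alphabetical order, then shift every letter 6 places forward in the alphabet (wrapping around).
On "planet": the first step gives "tpnlea", and the second then gives "zvtrkg".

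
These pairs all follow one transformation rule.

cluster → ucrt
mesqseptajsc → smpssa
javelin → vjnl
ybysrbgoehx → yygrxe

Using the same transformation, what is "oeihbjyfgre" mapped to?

The transformation: keep every other character starting from the first (positions 1st, 3rd, 5th, ...), then swap each adjacent pair of characters (1↔2, 3↔4, ...).
On "oeihbjyfgre" that produces "ioybeg".

ioybeg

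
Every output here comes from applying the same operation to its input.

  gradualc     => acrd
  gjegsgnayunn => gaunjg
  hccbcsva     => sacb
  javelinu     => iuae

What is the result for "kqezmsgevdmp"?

Looking at the pairs, the operation is to keep every other character starting from the second (positions 2nd, 4th, 6th, ...), then move the first 2 characters to the end (rotate left by 2).
"kqezmsgevdmp" → "sedpqz".

sedpqz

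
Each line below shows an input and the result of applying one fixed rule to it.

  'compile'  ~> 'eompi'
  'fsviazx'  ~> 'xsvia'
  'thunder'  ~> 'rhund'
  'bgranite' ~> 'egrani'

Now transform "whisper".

rhisp

Each output is the input with this applied: swap the first and last characters, then delete the last 2 characters.
On "whisper": the first step gives "rhispew", and the second then gives "rhisp".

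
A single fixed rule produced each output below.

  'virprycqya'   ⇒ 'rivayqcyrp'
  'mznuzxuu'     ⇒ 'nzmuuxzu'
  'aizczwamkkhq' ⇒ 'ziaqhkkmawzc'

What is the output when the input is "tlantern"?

Rule — move the first 3 characters to the end (rotate left by 3), then reverse the string.
Working it through for "tlantern": intermediate "nterntla", final "altnretn".

altnretn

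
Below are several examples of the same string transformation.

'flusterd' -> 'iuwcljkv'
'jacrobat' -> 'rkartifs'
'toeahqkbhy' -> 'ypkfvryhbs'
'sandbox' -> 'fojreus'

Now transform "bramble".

Looking at the pairs, the operation is to shift every letter 9 places backward in the alphabet (wrapping around), then move the last 2 characters to the front (rotate right by 2).
For "bramble", step one produces "sirdscv"; step two turns that into "cvsirds".

cvsirds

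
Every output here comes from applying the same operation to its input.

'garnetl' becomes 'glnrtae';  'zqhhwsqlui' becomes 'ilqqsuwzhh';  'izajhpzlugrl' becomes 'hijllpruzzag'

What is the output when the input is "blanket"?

The pattern: sort the characters into alphabetical order, then move the first 2 characters to the end (rotate left by 2).
Applying both steps to "blanket": "abeklnt", then "eklntab".

eklntab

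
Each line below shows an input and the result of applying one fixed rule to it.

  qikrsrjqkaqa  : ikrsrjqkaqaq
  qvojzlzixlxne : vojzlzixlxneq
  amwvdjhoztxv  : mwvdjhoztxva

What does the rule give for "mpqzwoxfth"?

The transformation: move the first character to the end.
On "mpqzwoxfth" that produces "pqzwoxfthm".

pqzwoxfthm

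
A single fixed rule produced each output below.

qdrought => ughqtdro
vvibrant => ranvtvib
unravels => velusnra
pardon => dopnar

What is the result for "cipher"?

hecrip

Each output is the input with this applied: swap the first and last characters, then swap the front and back halves of the string.
Applying both steps to "cipher": "riphec", then "hecrip".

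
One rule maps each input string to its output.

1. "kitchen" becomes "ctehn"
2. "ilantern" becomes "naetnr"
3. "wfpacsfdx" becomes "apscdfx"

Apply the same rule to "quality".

latiy

Each output is the input with this applied: swap each adjacent pair of characters (1↔2, 3↔4, ...), then delete the first 2 characters.
Working it through for "quality": intermediate "uqlatiy", final "latiy".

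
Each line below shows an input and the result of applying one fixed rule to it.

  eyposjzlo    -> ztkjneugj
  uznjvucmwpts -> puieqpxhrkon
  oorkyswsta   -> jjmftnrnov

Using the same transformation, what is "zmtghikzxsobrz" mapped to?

uhobcdfusnjwmu

The pattern: shift every letter 5 places backward in the alphabet (wrapping around).
So "zmtghikzxsobrz" becomes "uhobcdfusnjwmu".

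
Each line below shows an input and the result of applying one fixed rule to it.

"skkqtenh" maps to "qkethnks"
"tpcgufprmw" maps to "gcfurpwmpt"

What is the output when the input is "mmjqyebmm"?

qjeymbmmm

The pattern: move the first 2 characters to the end (rotate left by 2), then swap each adjacent pair of characters (1↔2, 3↔4, ...).
Applying both steps to "mmjqyebmm": "jqyebmmmm", then "qjeymbmmm".
(Check on "skkqtenh": → "kqtenhsk" → "qkethnks" ✓)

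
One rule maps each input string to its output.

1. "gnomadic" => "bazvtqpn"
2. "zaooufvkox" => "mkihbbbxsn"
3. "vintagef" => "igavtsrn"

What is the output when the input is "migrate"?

gezvtrn

In each case the input is transformed by: sort the characters into reverse alphabetical order, then shift every letter 13 places forward in the alphabet (wrapping around) — i.e. ROT13.
"migrate" → "trmigea" → "gezvtrn".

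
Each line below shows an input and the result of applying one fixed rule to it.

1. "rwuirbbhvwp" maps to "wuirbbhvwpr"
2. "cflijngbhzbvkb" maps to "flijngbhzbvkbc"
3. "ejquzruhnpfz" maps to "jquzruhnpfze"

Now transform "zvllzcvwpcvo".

vllzcvwpcvoz

Looking at the pairs, the operation is to move the first character to the end.
So "zvllzcvwpcvo" becomes "vllzcvwpcvoz".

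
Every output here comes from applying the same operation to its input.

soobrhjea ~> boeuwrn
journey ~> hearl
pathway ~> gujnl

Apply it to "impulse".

chyfr

What's happening: shift every letter 13 places forward in the alphabet (wrapping around) — i.e. ROT13, then delete the first 2 characters.
On "impulse": the first step gives "vzchyfr", and the second then gives "chyfr".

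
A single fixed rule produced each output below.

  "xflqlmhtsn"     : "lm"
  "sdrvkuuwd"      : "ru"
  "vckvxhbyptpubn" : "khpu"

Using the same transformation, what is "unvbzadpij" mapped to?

va

Each output is the input with this applied: delete the last 2 characters, then keep one character in every 3, starting at position 3 (positions 3rd, 6th, 9th, ...).
So "unvbzadpij" becomes "va".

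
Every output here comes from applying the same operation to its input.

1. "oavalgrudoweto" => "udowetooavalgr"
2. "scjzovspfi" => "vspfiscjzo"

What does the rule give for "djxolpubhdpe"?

The transformation: swap the front and back halves of the string.
So "djxolpubhdpe" becomes "ubhdpedjxolp".

ubhdpedjxolp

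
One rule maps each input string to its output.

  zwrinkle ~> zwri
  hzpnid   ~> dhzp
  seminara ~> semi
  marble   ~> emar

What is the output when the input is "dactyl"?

What's happening: swap the front and back halves of the string, then keep only the last 4 characters.
Starting from "dactyl": after the first operation, "tyldac"; after the second, "ldac".
(Check on "hzpnid": → "nidhzp" → "dhzp" ✓)

ldac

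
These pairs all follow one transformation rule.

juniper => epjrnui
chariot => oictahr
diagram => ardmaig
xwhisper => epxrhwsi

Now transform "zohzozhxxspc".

pszchoozhzxx

Rule — move the last 3 characters to the front (rotate right by 3), then swap each adjacent pair of characters (1↔2, 3↔4, ...).
On "zohzozhxxspc": the first step gives "spczohzozhxx", and the second then gives "pszchoozhzxx".
(Check on "juniper": → "perjuni" → "epjrnui" ✓)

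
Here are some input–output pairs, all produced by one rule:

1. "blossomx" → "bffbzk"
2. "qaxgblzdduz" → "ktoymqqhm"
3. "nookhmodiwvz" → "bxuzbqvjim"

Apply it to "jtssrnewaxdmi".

The pattern: shift every letter 13 places forward in the alphabet (wrapping around) — i.e. ROT13, then delete the first 2 characters.
On "jtssrnewaxdmi" that produces "ffearjnkqzv".
(Check on "blossomx": → "oybffbzk" → "bffbzk" ✓)

ffearjnkqzv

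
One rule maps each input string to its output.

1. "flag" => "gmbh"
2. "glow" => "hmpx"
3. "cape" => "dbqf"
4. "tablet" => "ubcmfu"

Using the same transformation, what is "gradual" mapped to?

What's happening: shift every letter 1 place forward in the alphabet (wrapping around).
"gradual" → "hsbevbm".

hsbevbm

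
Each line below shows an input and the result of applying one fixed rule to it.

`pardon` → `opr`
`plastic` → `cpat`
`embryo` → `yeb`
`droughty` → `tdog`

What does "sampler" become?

rsml

The rule is to keep every other character starting from the first (positions 1st, 3rd, 5th, ...), then move the last character to the front.
Applying both steps to "sampler": "smlr", then "rsml".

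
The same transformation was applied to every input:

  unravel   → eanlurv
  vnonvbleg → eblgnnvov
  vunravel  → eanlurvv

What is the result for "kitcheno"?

Rule — sort the characters into alphabetical order, then swap each adjacent pair of characters (1↔2, 3↔4, ...).
For "kitcheno", step one produces "cehiknot"; step two turns that into "ecihnkto".

ecihnkto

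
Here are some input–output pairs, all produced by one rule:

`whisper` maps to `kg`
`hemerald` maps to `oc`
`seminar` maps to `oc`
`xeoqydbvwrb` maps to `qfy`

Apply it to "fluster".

The pattern: shift every letter 2 places forward in the alphabet (wrapping around), then keep one character in every 3, starting at position 3 (positions 3rd, 6th, 9th, ...).
On "fluster": the first step gives "hnwuvgt", and the second then gives "wg".

wg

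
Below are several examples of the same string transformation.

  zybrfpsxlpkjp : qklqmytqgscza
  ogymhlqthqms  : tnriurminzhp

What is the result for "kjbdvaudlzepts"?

In each case the input is transformed by: shift every letter 1 place forward in the alphabet (wrapping around), then reverse the string.
For "kjbdvaudlzepts", step one produces "lkcewbvemafqut"; step two turns that into "tuqfamevbweckl".

tuqfamevbweckl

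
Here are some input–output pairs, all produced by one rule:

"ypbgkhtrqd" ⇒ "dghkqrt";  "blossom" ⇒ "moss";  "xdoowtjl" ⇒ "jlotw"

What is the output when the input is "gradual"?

adlu

What's happening: delete the first 3 characters, then sort the characters into alphabetical order.
On "gradual" that produces "adlu".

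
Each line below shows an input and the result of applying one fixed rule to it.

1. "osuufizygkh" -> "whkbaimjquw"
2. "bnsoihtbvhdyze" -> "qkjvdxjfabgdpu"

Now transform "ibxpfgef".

rhighkdz

What's happening: move the first 3 characters to the end (rotate left by 3), then shift every letter 2 places forward in the alphabet (wrapping around).
Applying both steps to "ibxpfgef": "pfgefibx", then "rhighkdz".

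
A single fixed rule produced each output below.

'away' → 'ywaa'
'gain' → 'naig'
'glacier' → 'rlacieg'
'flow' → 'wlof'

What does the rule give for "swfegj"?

jwfegs

The rule is to swap the first and last characters.
Doing the same to "swfegj": "jwfegs".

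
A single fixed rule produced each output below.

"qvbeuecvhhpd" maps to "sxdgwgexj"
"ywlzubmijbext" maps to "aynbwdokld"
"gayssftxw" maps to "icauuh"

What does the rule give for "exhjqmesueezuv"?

The pattern: delete the last 3 characters, then shift every letter 2 places forward in the alphabet (wrapping around).
Working it through for "exhjqmesueezuv": intermediate "exhjqmesuee", final "gzjlsoguwgg".
(Check on "gayssftxw": → "gayssf" → "icauuh" ✓)

gzjlsoguwgg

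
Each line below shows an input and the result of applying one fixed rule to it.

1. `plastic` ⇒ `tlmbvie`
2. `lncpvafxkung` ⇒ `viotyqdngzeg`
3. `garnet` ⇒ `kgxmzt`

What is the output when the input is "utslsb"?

What's happening: move the first 2 characters to the end (rotate left by 2), then shift every letter 7 places backward in the alphabet (wrapping around).
Applying both steps to "utslsb": "slsbut", then "lelunm".

lelunm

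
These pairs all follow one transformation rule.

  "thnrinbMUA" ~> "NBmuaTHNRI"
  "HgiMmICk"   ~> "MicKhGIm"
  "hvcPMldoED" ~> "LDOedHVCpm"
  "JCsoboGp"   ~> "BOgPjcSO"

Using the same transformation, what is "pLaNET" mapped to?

netPlA

The pattern: swap the front and back halves of the string, then flip the case of every letter.
Applying both steps to "pLaNET": "NETpLa", then "netPlA".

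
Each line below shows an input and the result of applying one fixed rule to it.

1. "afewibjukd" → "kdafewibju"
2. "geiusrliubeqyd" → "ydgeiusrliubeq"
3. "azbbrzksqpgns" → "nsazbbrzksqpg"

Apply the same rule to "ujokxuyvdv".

Each output is the input with this applied: move the last 2 characters to the front (rotate right by 2).
"ujokxuyvdv" → "dvujokxuyv".

dvujokxuyv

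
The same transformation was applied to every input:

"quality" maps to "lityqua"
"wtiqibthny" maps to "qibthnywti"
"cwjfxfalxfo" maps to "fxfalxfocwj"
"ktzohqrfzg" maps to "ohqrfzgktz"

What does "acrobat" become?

The rule is to move the first 3 characters to the end (rotate left by 3).
So "acrobat" becomes "obatacr".

obatacr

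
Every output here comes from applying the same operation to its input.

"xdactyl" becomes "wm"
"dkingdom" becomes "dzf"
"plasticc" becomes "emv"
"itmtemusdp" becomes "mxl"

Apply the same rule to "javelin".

te

Each output is the input with this applied: shift every letter 7 places backward in the alphabet (wrapping around), then keep one character in every 3, starting at position 2 (positions 2nd, 5th, 8th, ...).
On "javelin": the first step gives "ctoxebg", and the second then gives "te".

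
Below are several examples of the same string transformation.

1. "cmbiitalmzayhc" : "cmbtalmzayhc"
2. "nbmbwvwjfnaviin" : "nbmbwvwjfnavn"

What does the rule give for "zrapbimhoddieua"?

zrapbmhoddeua

Each output is the input with this applied: remove every "i".
Doing the same to "zrapbimhoddieua": "zrapbmhoddeua".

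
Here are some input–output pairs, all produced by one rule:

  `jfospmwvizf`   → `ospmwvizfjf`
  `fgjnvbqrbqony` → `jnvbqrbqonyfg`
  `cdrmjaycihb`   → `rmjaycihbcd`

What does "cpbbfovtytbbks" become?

The pattern: move the first 2 characters to the end (rotate left by 2).
So "cpbbfovtytbbks" becomes "bbfovtytbbkscp".

bbfovtytbbkscp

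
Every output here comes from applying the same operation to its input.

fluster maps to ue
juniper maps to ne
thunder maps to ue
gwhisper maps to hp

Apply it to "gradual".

Rule — keep one character in every 3, starting at position 3 (positions 3rd, 6th, 9th, ...).
"gradual" → "aa".

aa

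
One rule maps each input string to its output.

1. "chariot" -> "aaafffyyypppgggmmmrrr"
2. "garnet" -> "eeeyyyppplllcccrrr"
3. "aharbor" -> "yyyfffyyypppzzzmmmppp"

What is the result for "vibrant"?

tttgggzzzpppyyylllrrr

What's happening: repeat every character 3 times, then shift every letter 2 places backward in the alphabet (wrapping around).
So "vibrant" becomes "tttgggzzzpppyyylllrrr".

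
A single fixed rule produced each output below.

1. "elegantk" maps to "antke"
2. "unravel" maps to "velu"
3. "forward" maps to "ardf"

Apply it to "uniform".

ormu

What's happening: move the first character to the end, then delete the first 3 characters.
Working it through for "uniform": intermediate "niformu", final "ormu".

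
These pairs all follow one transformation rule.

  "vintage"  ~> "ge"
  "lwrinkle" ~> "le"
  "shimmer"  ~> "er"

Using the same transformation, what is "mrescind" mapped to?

What's happening: keep only the last 2 characters.
For "mrescind" the result is "nd".

nd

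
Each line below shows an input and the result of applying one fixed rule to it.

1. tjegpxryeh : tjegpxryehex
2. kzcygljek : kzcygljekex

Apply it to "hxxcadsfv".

The transformation: append "ex".
So "hxxcadsfv" becomes "hxxcadsfvex".

hxxcadsfvex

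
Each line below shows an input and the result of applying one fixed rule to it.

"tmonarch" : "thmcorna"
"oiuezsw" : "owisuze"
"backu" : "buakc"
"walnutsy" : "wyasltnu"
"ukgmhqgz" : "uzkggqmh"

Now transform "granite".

gertain

What's happening: take characters alternately from the front and the back (1st, last, 2nd, 2nd-last, ...).
For "granite" the result is "gertain".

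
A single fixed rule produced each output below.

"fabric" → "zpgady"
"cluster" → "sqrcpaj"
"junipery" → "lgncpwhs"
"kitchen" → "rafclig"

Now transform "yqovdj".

Each output is the input with this applied: shift every letter 2 places backward in the alphabet (wrapping around), then move the first 2 characters to the end (rotate left by 2).
Working it through for "yqovdj": intermediate "womtbh", final "mtbhwo".

mtbhwo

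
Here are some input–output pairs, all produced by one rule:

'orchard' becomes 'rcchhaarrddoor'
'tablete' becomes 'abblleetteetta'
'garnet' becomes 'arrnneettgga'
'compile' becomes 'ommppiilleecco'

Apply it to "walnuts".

allnnuuttsswwa

Rule — double every character, then move the first 3 characters to the end (rotate left by 3).
On "walnuts": the first step gives "wwaallnnuuttss", and the second then gives "allnnuuttsswwa".
(Check on "garnet": → "ggaarrnneett" → "arrnneettgga" ✓)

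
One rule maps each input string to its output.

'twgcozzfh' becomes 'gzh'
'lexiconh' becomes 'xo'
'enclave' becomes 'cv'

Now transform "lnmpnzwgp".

Rule — keep one character in every 3, starting at position 3 (positions 3rd, 6th, 9th, ...).
On "lnmpnzwgp" that produces "mzp".

mzp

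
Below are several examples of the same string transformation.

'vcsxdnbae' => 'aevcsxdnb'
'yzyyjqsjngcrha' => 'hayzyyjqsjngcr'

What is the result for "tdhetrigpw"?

pwtdhetrig

The rule is to move the last 2 characters to the front (rotate right by 2).
So "tdhetrigpw" becomes "pwtdhetrig".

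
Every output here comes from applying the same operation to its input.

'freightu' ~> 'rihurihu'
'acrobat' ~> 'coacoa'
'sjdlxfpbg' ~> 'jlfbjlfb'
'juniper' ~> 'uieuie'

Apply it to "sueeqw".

uewuew

The pattern: keep every other character starting from the second (positions 2nd, 4th, 6th, ...), then write the whole string twice.
On "sueeqw": the first step gives "uew", and the second then gives "uewuew".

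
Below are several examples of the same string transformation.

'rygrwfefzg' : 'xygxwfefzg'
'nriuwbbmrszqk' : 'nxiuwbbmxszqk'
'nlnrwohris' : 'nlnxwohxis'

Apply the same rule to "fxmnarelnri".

The pattern: replace every "r" with "x".
On "fxmnarelnri" that produces "fxmnaxelnxi".

fxmnaxelnxi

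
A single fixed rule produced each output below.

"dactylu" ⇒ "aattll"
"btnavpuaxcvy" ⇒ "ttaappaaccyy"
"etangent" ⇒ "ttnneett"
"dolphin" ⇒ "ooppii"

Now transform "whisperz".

hhsseezz

Looking at the pairs, the operation is to keep every other character starting from the second (positions 2nd, 4th, 6th, ...), then double every character.
For "whisperz" the result is "hhsseezz".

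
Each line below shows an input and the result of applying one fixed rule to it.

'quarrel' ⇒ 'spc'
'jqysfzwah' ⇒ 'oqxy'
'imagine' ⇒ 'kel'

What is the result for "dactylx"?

yrj

Rule — shift every letter 2 places backward in the alphabet (wrapping around), then keep every other character starting from the second (positions 2nd, 4th, 6th, ...).
"dactylx" → "byarwjv" → "yrj".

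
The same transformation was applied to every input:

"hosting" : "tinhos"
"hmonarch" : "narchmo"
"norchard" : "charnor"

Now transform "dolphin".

phidol

Each output is the input with this applied: delete the last character, then move the first 3 characters to the end (rotate left by 3).
"dolphin" → "dolphi" → "phidol".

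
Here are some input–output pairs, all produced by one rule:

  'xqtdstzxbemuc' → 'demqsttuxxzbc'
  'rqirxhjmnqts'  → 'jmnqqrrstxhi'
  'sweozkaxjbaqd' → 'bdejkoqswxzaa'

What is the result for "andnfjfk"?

What's happening: sort the characters into alphabetical order, then move the first 2 characters to the end (rotate left by 2).
Working it through for "andnfjfk": intermediate "adffjknn", final "ffjknnad".

ffjknnad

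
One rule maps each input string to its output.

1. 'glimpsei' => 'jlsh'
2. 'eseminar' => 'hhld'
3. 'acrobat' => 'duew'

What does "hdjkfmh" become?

kmik

The rule is to shift every letter 3 places forward in the alphabet (wrapping around), then keep every other character starting from the first (positions 1st, 3rd, 5th, ...).
Applying that to "hdjkfmh" gives "kmik".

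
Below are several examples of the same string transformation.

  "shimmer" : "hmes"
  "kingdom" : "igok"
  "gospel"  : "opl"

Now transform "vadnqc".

In each case the input is transformed by: move the first character to the end, then keep every other character starting from the first (positions 1st, 3rd, 5th, ...).
"vadnqc" → "adnqcv" → "anc".

anc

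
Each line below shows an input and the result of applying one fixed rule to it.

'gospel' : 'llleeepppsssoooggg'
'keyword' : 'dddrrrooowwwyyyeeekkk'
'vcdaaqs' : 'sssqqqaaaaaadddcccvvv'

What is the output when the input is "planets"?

In each case the input is transformed by: reverse the string, then repeat every character 3 times.
On "planets" that produces "sssttteeennnaaalllppp".

sssttteeennnaaalllppp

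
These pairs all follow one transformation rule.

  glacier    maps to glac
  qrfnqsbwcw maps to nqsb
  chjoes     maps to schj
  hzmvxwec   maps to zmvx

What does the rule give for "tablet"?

ttab

What's happening: move the last 3 characters to the front (rotate right by 3), then keep only the last 4 characters.
For "tablet" the result is "ttab".
(Check on "glacier": → "ierglac" → "glac" ✓)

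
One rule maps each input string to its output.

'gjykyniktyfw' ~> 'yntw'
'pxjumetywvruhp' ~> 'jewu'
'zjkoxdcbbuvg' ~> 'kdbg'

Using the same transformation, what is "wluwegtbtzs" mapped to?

The rule is to keep one character in every 3, starting at position 3 (positions 3rd, 6th, 9th, ...).
Doing the same to "wluwegtbtzs": "ugt".

ugt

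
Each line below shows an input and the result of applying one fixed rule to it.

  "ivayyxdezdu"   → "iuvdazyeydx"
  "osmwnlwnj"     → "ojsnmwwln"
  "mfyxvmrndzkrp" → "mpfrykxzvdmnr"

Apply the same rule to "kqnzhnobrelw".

kwqlnezrhbno

What's happening: take characters alternately from the front and the back (1st, last, 2nd, 2nd-last, ...).
So "kqnzhnobrelw" becomes "kwqlnezrhbno".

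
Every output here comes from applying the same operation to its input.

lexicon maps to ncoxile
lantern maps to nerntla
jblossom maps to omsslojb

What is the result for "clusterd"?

rdteuscl

Rule — swap each adjacent pair of characters (1↔2, 3↔4, ...), then reverse the string.
"clusterd" → "lcsuetdr" → "rdteuscl".
(Check on "jblossom": → "bjolssmo" → "omsslojb" ✓)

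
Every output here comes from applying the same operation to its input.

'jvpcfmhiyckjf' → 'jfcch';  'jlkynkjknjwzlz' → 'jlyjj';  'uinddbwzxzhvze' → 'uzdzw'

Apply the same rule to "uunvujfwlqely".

Each output is the input with this applied: keep one character in every 3, starting at position 1 (positions 1st, 4th, 7th, ...), then take characters alternately from the front and the back (1st, last, 2nd, 2nd-last, ...).
Starting from "uunvujfwlqely": after the first operation, "uvfqy"; after the second, "uyvqf".

uyvqf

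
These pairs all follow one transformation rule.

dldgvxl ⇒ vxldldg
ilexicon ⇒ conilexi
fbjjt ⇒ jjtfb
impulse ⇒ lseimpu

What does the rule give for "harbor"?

The transformation: move the last 3 characters to the front (rotate right by 3).
"harbor" → "borhar".

borhar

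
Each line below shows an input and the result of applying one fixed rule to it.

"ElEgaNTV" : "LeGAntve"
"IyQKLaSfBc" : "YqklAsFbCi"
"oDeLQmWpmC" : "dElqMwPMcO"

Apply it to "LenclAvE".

ENCLaVel

The transformation: flip the case of every letter, then move the first character to the end.
"LenclAvE" → "lENCLaVe" → "ENCLaVel".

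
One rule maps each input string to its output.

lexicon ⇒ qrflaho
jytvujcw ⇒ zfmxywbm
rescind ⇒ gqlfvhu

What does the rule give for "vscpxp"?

sasfvy

The transformation: shift every letter 3 places forward in the alphabet (wrapping around), then reverse the string.
On "vscpxp": the first step gives "yvfsas", and the second then gives "sasfvy".
(Check on "rescind": → "uhvflqg" → "gqlfvhu" ✓)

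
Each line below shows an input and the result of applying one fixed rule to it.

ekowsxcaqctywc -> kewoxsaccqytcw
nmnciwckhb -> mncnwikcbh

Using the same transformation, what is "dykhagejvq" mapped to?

ydhkgajeqv

The pattern: swap each adjacent pair of characters (1↔2, 3↔4, ...).
"dykhagejvq" → "ydhkgajeqv".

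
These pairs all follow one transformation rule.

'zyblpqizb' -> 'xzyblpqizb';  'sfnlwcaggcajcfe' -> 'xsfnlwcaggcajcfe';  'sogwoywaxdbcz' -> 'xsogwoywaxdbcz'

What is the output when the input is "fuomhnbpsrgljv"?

Each output is the input with this applied: prepend "x".
"fuomhnbpsrgljv" → "xfuomhnbpsrgljv".

xfuomhnbpsrgljv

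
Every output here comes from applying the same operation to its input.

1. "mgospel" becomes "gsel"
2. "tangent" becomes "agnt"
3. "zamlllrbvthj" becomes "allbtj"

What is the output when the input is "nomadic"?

oaic

The rule is to swap each adjacent pair of characters (1↔2, 3↔4, ...), then keep every other character starting from the first (positions 1st, 3rd, 5th, ...).
On "nomadic": the first step gives "onamidc", and the second then gives "oaic".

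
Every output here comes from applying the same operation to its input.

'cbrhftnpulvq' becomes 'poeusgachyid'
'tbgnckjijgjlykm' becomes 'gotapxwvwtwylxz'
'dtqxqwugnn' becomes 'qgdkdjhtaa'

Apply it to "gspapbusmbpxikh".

tfcncohfzockvxu

Each output is the input with this applied: shift every letter 13 places forward in the alphabet (wrapping around) — i.e. ROT13.
On "gspapbusmbpxikh" that produces "tfcncohfzockvxu".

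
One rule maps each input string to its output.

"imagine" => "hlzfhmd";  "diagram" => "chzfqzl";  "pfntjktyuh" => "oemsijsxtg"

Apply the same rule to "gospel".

fnrodk

What's happening: shift every letter 1 place backward in the alphabet (wrapping around).
"gospel" → "fnrodk".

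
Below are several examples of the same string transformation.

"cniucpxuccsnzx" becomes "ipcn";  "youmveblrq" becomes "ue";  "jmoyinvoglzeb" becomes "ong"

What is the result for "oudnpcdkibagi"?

dci

The transformation: delete the last 2 characters, then keep one character in every 3, starting at position 3 (positions 3rd, 6th, 9th, ...).
Starting from "oudnpcdkibagi": after the first operation, "oudnpcdkiba"; after the second, "dci".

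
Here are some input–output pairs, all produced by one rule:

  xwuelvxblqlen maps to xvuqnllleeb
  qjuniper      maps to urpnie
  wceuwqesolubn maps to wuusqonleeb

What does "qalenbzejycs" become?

zysnljeecb

The rule is to delete the first 2 characters, then sort the characters into reverse alphabetical order.
For "qalenbzejycs", step one produces "lenbzejycs"; step two turns that into "zysnljeecb".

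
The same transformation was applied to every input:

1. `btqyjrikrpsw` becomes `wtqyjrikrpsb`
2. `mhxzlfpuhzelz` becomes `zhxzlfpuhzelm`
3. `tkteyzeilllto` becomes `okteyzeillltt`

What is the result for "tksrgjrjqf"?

fksrgjrjqt

The pattern: swap the first and last characters.
For "tksrgjrjqf" the result is "fksrgjrjqt".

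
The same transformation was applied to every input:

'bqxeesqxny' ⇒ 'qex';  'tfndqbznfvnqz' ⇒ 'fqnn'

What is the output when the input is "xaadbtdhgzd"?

abhd

The pattern: keep one character in every 3, starting at position 2 (positions 2nd, 5th, 8th, ...).
Applying that to "xaadbtdhgzd" gives "abhd".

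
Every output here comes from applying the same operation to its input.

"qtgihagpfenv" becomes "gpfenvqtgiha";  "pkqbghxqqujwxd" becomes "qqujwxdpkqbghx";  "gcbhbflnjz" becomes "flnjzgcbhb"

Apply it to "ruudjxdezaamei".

ezaameiruudjxd

Each output is the input with this applied: swap the front and back halves of the string.
So "ruudjxdezaamei" becomes "ezaameiruudjxd".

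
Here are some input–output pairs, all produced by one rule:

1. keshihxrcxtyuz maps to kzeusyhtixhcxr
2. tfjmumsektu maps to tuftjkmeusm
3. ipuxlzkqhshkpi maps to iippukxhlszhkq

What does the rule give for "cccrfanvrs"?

Looking at the pairs, the operation is to take characters alternately from the front and the back (1st, last, 2nd, 2nd-last, ...).
So "cccrfanvrs" becomes "cscrcvrnfa".

cscrcvrnfa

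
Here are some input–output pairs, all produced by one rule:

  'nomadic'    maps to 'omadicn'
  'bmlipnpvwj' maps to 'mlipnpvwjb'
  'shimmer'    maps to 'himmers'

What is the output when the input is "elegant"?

What's happening: move the first character to the end.
For "elegant" the result is "legante".

legante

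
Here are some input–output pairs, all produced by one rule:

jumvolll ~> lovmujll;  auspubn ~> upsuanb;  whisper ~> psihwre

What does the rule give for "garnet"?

nragte

What's happening: move the last 2 characters to the front (rotate right by 2), then reverse the string.
For "garnet" the result is "nragte".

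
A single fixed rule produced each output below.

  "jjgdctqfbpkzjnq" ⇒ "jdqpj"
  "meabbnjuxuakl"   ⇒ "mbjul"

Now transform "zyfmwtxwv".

Looking at the pairs, the operation is to keep one character in every 3, starting at position 1 (positions 1st, 4th, 7th, ...).
Applying that to "zyfmwtxwv" gives "zmx".

zmx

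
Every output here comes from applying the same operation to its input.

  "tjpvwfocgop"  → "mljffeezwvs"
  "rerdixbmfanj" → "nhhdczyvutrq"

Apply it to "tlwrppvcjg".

The pattern: sort the characters into reverse alphabetical order, then shift every letter 10 places backward in the alphabet (wrapping around).
Working it through for "tlwrppvcjg": intermediate "wvtrppljgc", final "mljhffbzws".

mljhffbzws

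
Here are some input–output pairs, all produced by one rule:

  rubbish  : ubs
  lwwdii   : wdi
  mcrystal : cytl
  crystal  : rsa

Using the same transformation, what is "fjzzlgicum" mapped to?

jzgcm

The rule is to keep every other character starting from the second (positions 2nd, 4th, 6th, ...).
So "fjzzlgicum" becomes "jzgcm".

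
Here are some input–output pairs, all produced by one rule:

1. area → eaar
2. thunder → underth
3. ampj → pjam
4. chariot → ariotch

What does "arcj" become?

cjar

The transformation: move the first 2 characters to the end (rotate left by 2).
Doing the same to "arcj": "cjar".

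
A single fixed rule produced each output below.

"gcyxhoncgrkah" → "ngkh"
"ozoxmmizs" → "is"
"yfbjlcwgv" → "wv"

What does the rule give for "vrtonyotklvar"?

The pattern: keep every other character starting from the first (positions 1st, 3rd, 5th, ...), then delete the first 3 characters.
"vrtonyotklvar" → "vtnokvr" → "okvr".

okvr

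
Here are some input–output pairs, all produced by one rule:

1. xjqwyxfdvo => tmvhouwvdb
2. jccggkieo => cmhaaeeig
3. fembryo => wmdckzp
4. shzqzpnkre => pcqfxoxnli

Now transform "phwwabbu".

Rule — move the last 2 characters to the front (rotate right by 2), then shift every letter 2 places backward in the alphabet (wrapping around).
Doing the same to "phwwabbu": "zsnfuuyz".
(Check on "fembryo": → "yofembr" → "wmdckzp" ✓)

zsnfuuyz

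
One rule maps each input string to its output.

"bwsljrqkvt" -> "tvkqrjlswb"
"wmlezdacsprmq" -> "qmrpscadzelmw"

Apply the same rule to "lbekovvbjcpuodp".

pdoupcjbvvokebl

In each case the input is transformed by: reverse the string.
So "lbekovvbjcpuodp" becomes "pdoupcjbvvokebl".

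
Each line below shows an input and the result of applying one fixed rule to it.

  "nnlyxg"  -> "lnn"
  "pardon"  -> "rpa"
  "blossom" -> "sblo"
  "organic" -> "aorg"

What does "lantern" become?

The pattern: delete the last 3 characters, then move the last character to the front.
Working it through for "lantern": intermediate "lant", final "tlan".

tlan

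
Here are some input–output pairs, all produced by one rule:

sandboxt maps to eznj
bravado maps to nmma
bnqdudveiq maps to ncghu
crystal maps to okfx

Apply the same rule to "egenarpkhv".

The rule is to keep every other character starting from the first (positions 1st, 3rd, 5th, ...), then shift every letter 12 places forward in the alphabet (wrapping around).
Working it through for "egenarpkhv": intermediate "eeaph", final "qqmbt".

qqmbt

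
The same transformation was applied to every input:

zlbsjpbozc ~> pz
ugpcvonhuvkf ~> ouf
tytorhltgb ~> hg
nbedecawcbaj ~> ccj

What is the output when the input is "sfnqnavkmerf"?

What's happening: delete the first 3 characters, then keep one character in every 3, starting at position 3 (positions 3rd, 6th, 9th, ...).
Doing the same to "sfnqnavkmerf": "amf".

amf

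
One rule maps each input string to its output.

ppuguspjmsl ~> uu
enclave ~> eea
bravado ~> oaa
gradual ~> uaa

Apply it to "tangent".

ea

Looking at the pairs, the operation is to sort the characters into reverse alphabetical order, then keep only the vowels.
Applying that to "tangent" gives "ea".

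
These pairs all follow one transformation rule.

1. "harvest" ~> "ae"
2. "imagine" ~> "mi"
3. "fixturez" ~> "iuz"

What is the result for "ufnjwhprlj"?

The rule is to keep one character in every 3, starting at position 2 (positions 2nd, 5th, 8th, ...).
Doing the same to "ufnjwhprlj": "fwr".

fwr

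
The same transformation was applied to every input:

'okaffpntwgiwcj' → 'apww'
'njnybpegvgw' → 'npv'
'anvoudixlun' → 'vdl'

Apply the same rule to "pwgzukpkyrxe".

The pattern: keep one character in every 3, starting at position 3 (positions 3rd, 6th, 9th, ...).
Doing the same to "pwgzukpkyrxe": "gkye".

gkye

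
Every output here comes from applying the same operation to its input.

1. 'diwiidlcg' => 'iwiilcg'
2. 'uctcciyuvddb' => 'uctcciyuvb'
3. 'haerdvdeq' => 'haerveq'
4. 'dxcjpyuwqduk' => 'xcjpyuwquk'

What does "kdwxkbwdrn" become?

kwxkbwrn

Each output is the input with this applied: remove every "d".
Applying that to "kdwxkbwdrn" gives "kwxkbwrn".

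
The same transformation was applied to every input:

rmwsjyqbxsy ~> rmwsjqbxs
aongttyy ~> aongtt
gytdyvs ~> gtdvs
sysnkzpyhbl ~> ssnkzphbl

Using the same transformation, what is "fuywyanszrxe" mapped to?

Looking at the pairs, the operation is to remove every "y".
Applying that to "fuywyanszrxe" gives "fuwanszrxe".

fuwanszrxe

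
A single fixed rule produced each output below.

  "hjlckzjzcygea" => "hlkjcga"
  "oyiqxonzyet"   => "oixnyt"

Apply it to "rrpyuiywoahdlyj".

rpuyohlj

The transformation: keep every other character starting from the first (positions 1st, 3rd, 5th, ...).
So "rrpyuiywoahdlyj" becomes "rpuyohlj".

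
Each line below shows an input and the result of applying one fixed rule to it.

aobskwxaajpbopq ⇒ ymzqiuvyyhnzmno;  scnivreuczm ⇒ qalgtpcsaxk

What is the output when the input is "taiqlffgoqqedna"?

rygojddemoocbly

In each case the input is transformed by: shift every letter 2 places backward in the alphabet (wrapping around).
So "taiqlffgoqqedna" becomes "rygojddemoocbly".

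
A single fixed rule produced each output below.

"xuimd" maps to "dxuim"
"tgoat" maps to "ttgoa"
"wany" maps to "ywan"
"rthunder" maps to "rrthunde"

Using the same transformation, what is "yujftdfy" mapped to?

In each case the input is transformed by: move the last character to the front.
Applying that to "yujftdfy" gives "yyujftdf".

yyujftdf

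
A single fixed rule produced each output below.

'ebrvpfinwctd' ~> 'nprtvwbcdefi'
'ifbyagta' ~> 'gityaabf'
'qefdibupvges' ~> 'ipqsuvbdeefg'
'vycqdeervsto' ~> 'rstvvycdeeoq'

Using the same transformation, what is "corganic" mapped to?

inoraccg

The transformation: sort the characters into alphabetical order, then swap the front and back halves of the string.
Applying both steps to "corganic": "accginor", then "inoraccg".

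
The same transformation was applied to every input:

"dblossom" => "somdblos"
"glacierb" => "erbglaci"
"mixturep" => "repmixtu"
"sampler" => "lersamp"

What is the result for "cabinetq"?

etqcabin

Each output is the input with this applied: move the last 3 characters to the front (rotate right by 3).
Doing the same to "cabinetq": "etqcabin".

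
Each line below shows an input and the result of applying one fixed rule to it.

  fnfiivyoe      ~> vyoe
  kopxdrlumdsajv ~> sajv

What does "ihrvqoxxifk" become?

xifk

The rule is to keep only the last 4 characters.
Doing the same to "ihrvqoxxifk": "xifk".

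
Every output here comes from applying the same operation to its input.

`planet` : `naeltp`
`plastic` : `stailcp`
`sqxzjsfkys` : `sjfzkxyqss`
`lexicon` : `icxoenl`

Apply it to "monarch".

arncohm

What's happening: take characters alternately from the front and the back (1st, last, 2nd, 2nd-last, ...), then reverse the string.
On "monarch": the first step gives "mhocnra", and the second then gives "arncohm".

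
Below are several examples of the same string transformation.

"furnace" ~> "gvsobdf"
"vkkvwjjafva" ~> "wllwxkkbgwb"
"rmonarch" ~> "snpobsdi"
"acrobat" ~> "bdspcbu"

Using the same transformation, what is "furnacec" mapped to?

gvsobdfd

Looking at the pairs, the operation is to shift every letter 1 place forward in the alphabet (wrapping around).
Doing the same to "furnacec": "gvsobdfd".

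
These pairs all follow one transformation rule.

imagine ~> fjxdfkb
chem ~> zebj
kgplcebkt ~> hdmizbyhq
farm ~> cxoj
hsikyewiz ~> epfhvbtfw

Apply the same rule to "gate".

In each case the input is transformed by: shift every letter 3 places backward in the alphabet (wrapping around).
On "gate" that produces "dxqb".

dxqb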